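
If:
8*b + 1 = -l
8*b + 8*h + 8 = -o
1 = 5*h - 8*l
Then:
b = 5*o/472 - 2/59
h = -8*o/59 - 57/59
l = -5*o/59 - 43/59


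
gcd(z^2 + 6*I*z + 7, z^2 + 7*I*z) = z + 7*I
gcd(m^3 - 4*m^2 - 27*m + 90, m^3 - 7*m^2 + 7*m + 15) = m - 3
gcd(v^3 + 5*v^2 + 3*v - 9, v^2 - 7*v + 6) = v - 1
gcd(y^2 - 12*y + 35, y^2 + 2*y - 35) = y - 5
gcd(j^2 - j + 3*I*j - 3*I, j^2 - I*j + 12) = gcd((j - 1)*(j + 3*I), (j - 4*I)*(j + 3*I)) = j + 3*I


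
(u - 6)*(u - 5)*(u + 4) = u^3 - 7*u^2 - 14*u + 120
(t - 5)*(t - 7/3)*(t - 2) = t^3 - 28*t^2/3 + 79*t/3 - 70/3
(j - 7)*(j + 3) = j^2 - 4*j - 21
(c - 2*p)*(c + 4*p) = c^2 + 2*c*p - 8*p^2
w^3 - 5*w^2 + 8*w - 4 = (w - 2)^2*(w - 1)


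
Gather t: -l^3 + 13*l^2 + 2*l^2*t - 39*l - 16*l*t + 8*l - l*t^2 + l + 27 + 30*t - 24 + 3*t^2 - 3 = -l^3 + 13*l^2 - 30*l + t^2*(3 - l) + t*(2*l^2 - 16*l + 30)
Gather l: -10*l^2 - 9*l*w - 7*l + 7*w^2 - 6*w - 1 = -10*l^2 + l*(-9*w - 7) + 7*w^2 - 6*w - 1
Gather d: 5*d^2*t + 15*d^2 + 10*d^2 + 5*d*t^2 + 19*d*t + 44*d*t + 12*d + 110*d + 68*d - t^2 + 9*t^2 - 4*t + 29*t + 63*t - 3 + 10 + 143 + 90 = d^2*(5*t + 25) + d*(5*t^2 + 63*t + 190) + 8*t^2 + 88*t + 240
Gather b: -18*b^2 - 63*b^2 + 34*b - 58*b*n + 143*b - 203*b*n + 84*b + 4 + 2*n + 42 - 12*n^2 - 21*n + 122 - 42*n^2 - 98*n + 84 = -81*b^2 + b*(261 - 261*n) - 54*n^2 - 117*n + 252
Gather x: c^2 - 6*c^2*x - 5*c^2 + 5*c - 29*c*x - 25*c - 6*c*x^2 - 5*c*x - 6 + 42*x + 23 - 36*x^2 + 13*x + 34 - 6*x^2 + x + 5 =-4*c^2 - 20*c + x^2*(-6*c - 42) + x*(-6*c^2 - 34*c + 56) + 56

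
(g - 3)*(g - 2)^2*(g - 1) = g^4 - 8*g^3 + 23*g^2 - 28*g + 12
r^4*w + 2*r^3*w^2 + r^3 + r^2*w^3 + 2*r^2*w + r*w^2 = r*(r + w)^2*(r*w + 1)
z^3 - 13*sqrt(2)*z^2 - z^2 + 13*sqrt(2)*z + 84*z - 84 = (z - 1)*(z - 7*sqrt(2))*(z - 6*sqrt(2))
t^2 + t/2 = t*(t + 1/2)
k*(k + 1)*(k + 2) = k^3 + 3*k^2 + 2*k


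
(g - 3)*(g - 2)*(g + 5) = g^3 - 19*g + 30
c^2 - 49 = (c - 7)*(c + 7)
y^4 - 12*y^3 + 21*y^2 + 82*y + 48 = (y - 8)*(y - 6)*(y + 1)^2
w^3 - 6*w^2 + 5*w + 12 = (w - 4)*(w - 3)*(w + 1)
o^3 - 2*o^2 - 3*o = o*(o - 3)*(o + 1)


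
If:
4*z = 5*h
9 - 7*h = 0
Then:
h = 9/7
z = 45/28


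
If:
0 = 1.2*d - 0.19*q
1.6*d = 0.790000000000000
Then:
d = 0.49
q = 3.12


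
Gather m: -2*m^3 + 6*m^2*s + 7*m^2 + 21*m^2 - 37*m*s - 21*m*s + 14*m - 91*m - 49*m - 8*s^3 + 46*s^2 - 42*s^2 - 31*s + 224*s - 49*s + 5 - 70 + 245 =-2*m^3 + m^2*(6*s + 28) + m*(-58*s - 126) - 8*s^3 + 4*s^2 + 144*s + 180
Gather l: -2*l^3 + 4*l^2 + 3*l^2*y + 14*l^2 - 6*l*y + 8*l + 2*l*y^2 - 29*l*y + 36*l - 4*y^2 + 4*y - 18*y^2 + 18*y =-2*l^3 + l^2*(3*y + 18) + l*(2*y^2 - 35*y + 44) - 22*y^2 + 22*y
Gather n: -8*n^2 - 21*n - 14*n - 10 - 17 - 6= -8*n^2 - 35*n - 33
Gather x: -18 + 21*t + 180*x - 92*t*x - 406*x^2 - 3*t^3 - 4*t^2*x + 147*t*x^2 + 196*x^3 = -3*t^3 + 21*t + 196*x^3 + x^2*(147*t - 406) + x*(-4*t^2 - 92*t + 180) - 18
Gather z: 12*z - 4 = 12*z - 4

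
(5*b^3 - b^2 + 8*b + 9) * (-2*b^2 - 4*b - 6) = -10*b^5 - 18*b^4 - 42*b^3 - 44*b^2 - 84*b - 54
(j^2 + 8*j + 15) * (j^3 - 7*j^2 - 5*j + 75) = j^5 + j^4 - 46*j^3 - 70*j^2 + 525*j + 1125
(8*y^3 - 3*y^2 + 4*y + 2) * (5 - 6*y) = -48*y^4 + 58*y^3 - 39*y^2 + 8*y + 10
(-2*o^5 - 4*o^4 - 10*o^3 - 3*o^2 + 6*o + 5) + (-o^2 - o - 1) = -2*o^5 - 4*o^4 - 10*o^3 - 4*o^2 + 5*o + 4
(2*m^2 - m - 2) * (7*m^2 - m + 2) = 14*m^4 - 9*m^3 - 9*m^2 - 4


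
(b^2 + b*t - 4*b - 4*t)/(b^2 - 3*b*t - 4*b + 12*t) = (-b - t)/(-b + 3*t)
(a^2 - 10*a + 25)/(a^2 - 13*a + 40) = (a - 5)/(a - 8)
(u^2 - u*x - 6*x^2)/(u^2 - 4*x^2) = (-u + 3*x)/(-u + 2*x)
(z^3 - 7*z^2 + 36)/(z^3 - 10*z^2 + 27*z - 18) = (z + 2)/(z - 1)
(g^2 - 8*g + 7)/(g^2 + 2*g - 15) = (g^2 - 8*g + 7)/(g^2 + 2*g - 15)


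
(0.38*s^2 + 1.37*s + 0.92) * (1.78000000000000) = 0.6764*s^2 + 2.4386*s + 1.6376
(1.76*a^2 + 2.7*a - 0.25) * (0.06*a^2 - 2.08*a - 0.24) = 0.1056*a^4 - 3.4988*a^3 - 6.0534*a^2 - 0.128*a + 0.06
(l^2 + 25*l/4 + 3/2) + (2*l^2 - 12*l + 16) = 3*l^2 - 23*l/4 + 35/2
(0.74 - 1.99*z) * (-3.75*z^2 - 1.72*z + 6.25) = 7.4625*z^3 + 0.6478*z^2 - 13.7103*z + 4.625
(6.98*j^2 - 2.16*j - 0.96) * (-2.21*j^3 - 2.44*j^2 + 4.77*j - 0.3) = -15.4258*j^5 - 12.2576*j^4 + 40.6866*j^3 - 10.0548*j^2 - 3.9312*j + 0.288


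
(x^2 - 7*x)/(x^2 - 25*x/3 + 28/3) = 3*x/(3*x - 4)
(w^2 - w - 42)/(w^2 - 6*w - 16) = (-w^2 + w + 42)/(-w^2 + 6*w + 16)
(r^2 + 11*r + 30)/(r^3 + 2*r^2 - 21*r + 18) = (r + 5)/(r^2 - 4*r + 3)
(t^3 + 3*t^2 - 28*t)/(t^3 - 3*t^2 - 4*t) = (t + 7)/(t + 1)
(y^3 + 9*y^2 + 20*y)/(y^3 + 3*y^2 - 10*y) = (y + 4)/(y - 2)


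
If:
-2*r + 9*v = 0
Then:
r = 9*v/2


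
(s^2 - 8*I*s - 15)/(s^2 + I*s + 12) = (s - 5*I)/(s + 4*I)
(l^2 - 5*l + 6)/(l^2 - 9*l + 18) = (l - 2)/(l - 6)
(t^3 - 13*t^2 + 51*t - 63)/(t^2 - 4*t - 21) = (t^2 - 6*t + 9)/(t + 3)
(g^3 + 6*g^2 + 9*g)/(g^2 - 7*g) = (g^2 + 6*g + 9)/(g - 7)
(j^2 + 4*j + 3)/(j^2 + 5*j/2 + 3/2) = 2*(j + 3)/(2*j + 3)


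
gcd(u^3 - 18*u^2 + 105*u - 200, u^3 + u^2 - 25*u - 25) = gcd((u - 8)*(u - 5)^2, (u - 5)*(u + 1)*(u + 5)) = u - 5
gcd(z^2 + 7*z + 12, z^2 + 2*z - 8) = z + 4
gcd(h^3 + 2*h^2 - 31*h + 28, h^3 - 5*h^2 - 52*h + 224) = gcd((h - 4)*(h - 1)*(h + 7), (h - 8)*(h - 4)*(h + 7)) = h^2 + 3*h - 28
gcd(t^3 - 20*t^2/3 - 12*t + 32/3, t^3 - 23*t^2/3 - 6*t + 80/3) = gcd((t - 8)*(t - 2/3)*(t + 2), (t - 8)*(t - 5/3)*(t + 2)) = t^2 - 6*t - 16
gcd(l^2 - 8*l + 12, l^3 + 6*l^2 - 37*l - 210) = l - 6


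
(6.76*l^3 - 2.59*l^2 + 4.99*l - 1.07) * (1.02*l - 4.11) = 6.8952*l^4 - 30.4254*l^3 + 15.7347*l^2 - 21.6003*l + 4.3977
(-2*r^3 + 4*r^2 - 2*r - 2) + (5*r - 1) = -2*r^3 + 4*r^2 + 3*r - 3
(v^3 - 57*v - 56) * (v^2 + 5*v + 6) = v^5 + 5*v^4 - 51*v^3 - 341*v^2 - 622*v - 336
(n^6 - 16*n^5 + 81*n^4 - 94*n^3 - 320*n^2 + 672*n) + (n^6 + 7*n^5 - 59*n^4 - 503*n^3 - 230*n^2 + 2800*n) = 2*n^6 - 9*n^5 + 22*n^4 - 597*n^3 - 550*n^2 + 3472*n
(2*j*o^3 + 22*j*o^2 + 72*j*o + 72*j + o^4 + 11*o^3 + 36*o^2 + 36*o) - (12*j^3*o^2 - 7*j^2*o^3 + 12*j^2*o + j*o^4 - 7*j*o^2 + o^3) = -12*j^3*o^2 + 7*j^2*o^3 - 12*j^2*o - j*o^4 + 2*j*o^3 + 29*j*o^2 + 72*j*o + 72*j + o^4 + 10*o^3 + 36*o^2 + 36*o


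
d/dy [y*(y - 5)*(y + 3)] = 3*y^2 - 4*y - 15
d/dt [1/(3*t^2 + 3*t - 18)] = (-2*t - 1)/(3*(t^2 + t - 6)^2)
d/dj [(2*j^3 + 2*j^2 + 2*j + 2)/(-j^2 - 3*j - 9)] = 2*(-j^4 - 6*j^3 - 29*j^2 - 16*j - 6)/(j^4 + 6*j^3 + 27*j^2 + 54*j + 81)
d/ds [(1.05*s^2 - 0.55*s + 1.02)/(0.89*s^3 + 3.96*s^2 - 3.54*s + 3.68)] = (-0.9345*s^4 + 0.979000000000001*s^3 - 4.2624*s^2 - 0.3504*s + 1.5868)/(0.7921*s^6 + 7.0488*s^5 + 9.3804*s^4 - 21.4864*s^3 + 41.6772*s^2 - 26.0544*s + 13.5424)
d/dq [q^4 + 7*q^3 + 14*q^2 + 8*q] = 4*q^3 + 21*q^2 + 28*q + 8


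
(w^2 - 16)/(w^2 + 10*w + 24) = (w - 4)/(w + 6)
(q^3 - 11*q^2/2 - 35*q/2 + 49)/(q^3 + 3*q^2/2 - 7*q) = (q - 7)/q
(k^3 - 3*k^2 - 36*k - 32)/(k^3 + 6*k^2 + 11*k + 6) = (k^2 - 4*k - 32)/(k^2 + 5*k + 6)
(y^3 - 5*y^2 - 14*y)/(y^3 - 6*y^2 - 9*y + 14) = y/(y - 1)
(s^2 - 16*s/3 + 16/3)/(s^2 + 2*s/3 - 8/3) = (s - 4)/(s + 2)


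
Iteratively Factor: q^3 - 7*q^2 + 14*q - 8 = (q - 1)*(q^2 - 6*q + 8) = (q - 2)*(q - 1)*(q - 4)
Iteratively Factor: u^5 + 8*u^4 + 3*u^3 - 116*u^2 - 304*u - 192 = (u + 4)*(u^4 + 4*u^3 - 13*u^2 - 64*u - 48) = (u - 4)*(u + 4)*(u^3 + 8*u^2 + 19*u + 12) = (u - 4)*(u + 4)^2*(u^2 + 4*u + 3) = (u - 4)*(u + 3)*(u + 4)^2*(u + 1)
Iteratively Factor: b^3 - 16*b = (b)*(b^2 - 16) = b*(b + 4)*(b - 4)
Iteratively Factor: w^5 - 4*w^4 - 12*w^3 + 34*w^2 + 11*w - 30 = (w - 5)*(w^4 + w^3 - 7*w^2 - w + 6) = (w - 5)*(w - 2)*(w^3 + 3*w^2 - w - 3) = (w - 5)*(w - 2)*(w + 3)*(w^2 - 1) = (w - 5)*(w - 2)*(w - 1)*(w + 3)*(w + 1)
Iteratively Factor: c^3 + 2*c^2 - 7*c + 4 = (c - 1)*(c^2 + 3*c - 4) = (c - 1)^2*(c + 4)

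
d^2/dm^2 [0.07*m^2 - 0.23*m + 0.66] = 0.140000000000000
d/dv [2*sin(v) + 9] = 2*cos(v)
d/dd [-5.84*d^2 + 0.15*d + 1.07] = 0.15 - 11.68*d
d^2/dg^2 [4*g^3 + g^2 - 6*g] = 24*g + 2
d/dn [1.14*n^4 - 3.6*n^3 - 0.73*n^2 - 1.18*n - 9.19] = 4.56*n^3 - 10.8*n^2 - 1.46*n - 1.18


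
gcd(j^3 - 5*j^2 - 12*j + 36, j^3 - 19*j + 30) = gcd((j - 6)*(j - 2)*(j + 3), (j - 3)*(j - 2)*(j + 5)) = j - 2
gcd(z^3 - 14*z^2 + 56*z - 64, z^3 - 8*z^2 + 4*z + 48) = z - 4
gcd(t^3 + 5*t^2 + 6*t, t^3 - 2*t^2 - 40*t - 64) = t + 2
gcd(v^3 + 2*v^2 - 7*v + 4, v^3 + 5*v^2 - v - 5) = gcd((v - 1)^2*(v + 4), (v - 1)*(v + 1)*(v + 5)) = v - 1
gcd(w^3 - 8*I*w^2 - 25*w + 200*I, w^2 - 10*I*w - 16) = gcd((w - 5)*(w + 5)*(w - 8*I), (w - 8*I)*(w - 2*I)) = w - 8*I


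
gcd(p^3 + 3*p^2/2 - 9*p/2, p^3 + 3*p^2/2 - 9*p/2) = p^3 + 3*p^2/2 - 9*p/2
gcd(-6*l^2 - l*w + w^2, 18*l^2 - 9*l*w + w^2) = -3*l + w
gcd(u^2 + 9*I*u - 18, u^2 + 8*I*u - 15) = u + 3*I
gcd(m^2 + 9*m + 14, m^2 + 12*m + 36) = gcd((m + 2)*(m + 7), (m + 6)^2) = 1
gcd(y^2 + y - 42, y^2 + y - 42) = y^2 + y - 42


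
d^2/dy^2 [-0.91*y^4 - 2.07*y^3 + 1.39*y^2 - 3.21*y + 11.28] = -10.92*y^2 - 12.42*y + 2.78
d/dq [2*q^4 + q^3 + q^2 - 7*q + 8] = 8*q^3 + 3*q^2 + 2*q - 7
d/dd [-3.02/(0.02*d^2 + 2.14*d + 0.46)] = (0.1208*d + 6.4628)/(0.02*d^2 + 2.14*d + 0.46)^2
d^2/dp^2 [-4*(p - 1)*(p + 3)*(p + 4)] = -24*p - 48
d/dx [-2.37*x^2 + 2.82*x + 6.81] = 2.82 - 4.74*x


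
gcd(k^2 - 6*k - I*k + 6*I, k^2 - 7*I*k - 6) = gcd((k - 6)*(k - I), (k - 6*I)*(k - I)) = k - I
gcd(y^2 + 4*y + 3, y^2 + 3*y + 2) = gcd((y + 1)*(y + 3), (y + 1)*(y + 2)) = y + 1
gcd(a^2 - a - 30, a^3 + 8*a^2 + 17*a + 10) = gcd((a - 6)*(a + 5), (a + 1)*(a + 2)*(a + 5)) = a + 5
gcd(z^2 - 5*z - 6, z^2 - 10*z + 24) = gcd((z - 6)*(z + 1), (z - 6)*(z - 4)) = z - 6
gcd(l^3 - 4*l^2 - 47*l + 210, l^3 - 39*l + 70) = l^2 + 2*l - 35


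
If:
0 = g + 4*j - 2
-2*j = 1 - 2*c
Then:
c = j + 1/2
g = 2 - 4*j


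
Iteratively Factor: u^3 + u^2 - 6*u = (u)*(u^2 + u - 6) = u*(u + 3)*(u - 2)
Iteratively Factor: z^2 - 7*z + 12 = (z - 4)*(z - 3)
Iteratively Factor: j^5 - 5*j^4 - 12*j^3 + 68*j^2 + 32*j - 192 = (j - 4)*(j^4 - j^3 - 16*j^2 + 4*j + 48) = (j - 4)*(j - 2)*(j^3 + j^2 - 14*j - 24) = (j - 4)*(j - 2)*(j + 2)*(j^2 - j - 12) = (j - 4)*(j - 2)*(j + 2)*(j + 3)*(j - 4)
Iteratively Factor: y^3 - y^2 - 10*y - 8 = (y + 2)*(y^2 - 3*y - 4) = (y + 1)*(y + 2)*(y - 4)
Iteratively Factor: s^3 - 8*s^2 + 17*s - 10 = (s - 1)*(s^2 - 7*s + 10) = (s - 2)*(s - 1)*(s - 5)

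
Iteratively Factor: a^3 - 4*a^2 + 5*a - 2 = (a - 1)*(a^2 - 3*a + 2) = (a - 2)*(a - 1)*(a - 1)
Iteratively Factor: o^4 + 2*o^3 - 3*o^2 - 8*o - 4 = (o + 2)*(o^3 - 3*o - 2) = (o + 1)*(o + 2)*(o^2 - o - 2) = (o - 2)*(o + 1)*(o + 2)*(o + 1)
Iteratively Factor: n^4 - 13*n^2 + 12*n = (n)*(n^3 - 13*n + 12) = n*(n + 4)*(n^2 - 4*n + 3) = n*(n - 3)*(n + 4)*(n - 1)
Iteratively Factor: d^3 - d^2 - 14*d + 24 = (d - 2)*(d^2 + d - 12) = (d - 3)*(d - 2)*(d + 4)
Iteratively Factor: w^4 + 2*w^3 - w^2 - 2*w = (w - 1)*(w^3 + 3*w^2 + 2*w) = (w - 1)*(w + 2)*(w^2 + w) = w*(w - 1)*(w + 2)*(w + 1)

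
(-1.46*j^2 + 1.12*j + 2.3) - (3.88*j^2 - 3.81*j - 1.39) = -5.34*j^2 + 4.93*j + 3.69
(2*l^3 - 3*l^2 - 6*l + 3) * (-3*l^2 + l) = -6*l^5 + 11*l^4 + 15*l^3 - 15*l^2 + 3*l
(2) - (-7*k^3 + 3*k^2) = 7*k^3 - 3*k^2 + 2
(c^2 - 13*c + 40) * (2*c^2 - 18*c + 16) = 2*c^4 - 44*c^3 + 330*c^2 - 928*c + 640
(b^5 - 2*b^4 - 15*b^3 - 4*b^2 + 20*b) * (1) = b^5 - 2*b^4 - 15*b^3 - 4*b^2 + 20*b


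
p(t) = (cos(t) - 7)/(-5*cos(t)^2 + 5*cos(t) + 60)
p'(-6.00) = 0.00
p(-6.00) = -0.10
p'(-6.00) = 0.00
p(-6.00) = -0.10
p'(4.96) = 0.02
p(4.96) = -0.11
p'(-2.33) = 0.04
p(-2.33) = -0.14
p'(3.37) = 0.01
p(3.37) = -0.16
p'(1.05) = -0.01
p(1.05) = -0.11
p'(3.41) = 0.02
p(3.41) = -0.16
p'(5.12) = 0.02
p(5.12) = -0.11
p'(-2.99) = 0.01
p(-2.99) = -0.16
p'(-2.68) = 0.03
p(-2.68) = -0.15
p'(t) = (-10*sin(t)*cos(t) + 5*sin(t))*(cos(t) - 7)/(-5*cos(t)^2 + 5*cos(t) + 60)^2 - sin(t)/(-5*cos(t)^2 + 5*cos(t) + 60) = (sin(t)^2 + 14*cos(t) - 20)*sin(t)/(5*(sin(t)^2 + cos(t) + 11)^2)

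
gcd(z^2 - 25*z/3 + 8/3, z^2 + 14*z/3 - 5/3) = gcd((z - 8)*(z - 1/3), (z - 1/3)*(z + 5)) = z - 1/3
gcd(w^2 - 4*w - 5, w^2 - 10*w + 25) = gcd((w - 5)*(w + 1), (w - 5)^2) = w - 5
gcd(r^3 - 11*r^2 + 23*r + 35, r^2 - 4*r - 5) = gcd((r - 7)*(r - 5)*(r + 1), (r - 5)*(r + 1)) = r^2 - 4*r - 5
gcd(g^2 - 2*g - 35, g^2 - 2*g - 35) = g^2 - 2*g - 35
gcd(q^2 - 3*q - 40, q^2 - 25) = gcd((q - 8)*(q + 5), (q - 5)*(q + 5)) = q + 5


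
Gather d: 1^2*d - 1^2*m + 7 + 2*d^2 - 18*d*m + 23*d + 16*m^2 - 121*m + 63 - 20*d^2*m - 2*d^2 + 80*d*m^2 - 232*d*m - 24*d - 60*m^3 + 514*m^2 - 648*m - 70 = -20*d^2*m + d*(80*m^2 - 250*m) - 60*m^3 + 530*m^2 - 770*m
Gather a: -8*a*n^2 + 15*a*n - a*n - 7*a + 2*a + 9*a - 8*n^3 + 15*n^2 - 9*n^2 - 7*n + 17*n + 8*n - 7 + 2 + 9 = a*(-8*n^2 + 14*n + 4) - 8*n^3 + 6*n^2 + 18*n + 4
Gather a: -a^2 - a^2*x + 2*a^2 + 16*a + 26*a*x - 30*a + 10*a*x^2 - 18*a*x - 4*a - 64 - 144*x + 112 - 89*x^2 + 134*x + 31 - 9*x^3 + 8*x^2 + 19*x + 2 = a^2*(1 - x) + a*(10*x^2 + 8*x - 18) - 9*x^3 - 81*x^2 + 9*x + 81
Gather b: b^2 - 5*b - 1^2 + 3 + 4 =b^2 - 5*b + 6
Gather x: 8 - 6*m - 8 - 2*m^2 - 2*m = -2*m^2 - 8*m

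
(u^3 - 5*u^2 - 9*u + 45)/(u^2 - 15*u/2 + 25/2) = 2*(u^2 - 9)/(2*u - 5)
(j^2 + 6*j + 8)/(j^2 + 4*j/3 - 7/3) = 3*(j^2 + 6*j + 8)/(3*j^2 + 4*j - 7)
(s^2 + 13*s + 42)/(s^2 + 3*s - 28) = (s + 6)/(s - 4)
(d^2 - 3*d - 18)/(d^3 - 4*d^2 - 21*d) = (d - 6)/(d*(d - 7))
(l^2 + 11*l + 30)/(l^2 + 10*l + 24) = (l + 5)/(l + 4)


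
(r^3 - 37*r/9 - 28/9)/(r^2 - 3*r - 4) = (r^2 - r - 28/9)/(r - 4)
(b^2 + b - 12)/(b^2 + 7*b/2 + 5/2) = 2*(b^2 + b - 12)/(2*b^2 + 7*b + 5)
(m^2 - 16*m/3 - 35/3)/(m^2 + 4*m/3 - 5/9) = 3*(m - 7)/(3*m - 1)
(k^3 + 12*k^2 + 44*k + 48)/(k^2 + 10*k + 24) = k + 2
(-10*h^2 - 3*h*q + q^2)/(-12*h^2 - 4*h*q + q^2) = (-5*h + q)/(-6*h + q)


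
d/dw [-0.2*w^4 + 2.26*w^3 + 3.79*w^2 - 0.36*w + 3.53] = -0.8*w^3 + 6.78*w^2 + 7.58*w - 0.36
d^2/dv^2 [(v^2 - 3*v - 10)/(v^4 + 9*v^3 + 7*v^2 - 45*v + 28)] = 2*(3*v^6 + 15*v^5 - 215*v^4 - 2317*v^3 - 10002*v^2 - 23798*v - 21286)/(v^10 + 29*v^9 + 321*v^8 + 1585*v^7 + 2351*v^6 - 6873*v^5 - 18709*v^4 + 20539*v^3 + 40740*v^2 - 61936*v + 21952)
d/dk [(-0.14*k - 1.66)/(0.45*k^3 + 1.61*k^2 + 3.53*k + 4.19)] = (0.126*k^3 + 2.4664*k^2 + 5.3452*k + 5.2732)/(0.2025*k^6 + 1.449*k^5 + 5.7691*k^4 + 15.1376*k^3 + 25.9527*k^2 + 29.5814*k + 17.5561)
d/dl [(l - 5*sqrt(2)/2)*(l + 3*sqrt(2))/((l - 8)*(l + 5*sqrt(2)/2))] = (-16*l^2 + 4*sqrt(2)*l^2 - 80*sqrt(2)*l + 60*l - 280 + 75*sqrt(2))/(2*l^4 - 32*l^3 + 10*sqrt(2)*l^3 - 160*sqrt(2)*l^2 + 153*l^2 - 400*l + 640*sqrt(2)*l + 1600)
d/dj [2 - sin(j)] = -cos(j)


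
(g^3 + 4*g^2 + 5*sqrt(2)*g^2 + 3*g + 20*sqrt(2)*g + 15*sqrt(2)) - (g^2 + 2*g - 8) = g^3 + 3*g^2 + 5*sqrt(2)*g^2 + g + 20*sqrt(2)*g + 8 + 15*sqrt(2)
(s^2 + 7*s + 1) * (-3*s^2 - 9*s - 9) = -3*s^4 - 30*s^3 - 75*s^2 - 72*s - 9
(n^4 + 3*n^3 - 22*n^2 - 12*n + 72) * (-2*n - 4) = -2*n^5 - 10*n^4 + 32*n^3 + 112*n^2 - 96*n - 288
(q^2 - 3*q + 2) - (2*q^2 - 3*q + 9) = -q^2 - 7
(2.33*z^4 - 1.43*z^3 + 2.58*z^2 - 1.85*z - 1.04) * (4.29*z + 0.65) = 9.9957*z^5 - 4.6202*z^4 + 10.1387*z^3 - 6.2595*z^2 - 5.6641*z - 0.676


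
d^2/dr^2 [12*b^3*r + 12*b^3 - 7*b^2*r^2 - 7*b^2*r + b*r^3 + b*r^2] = 2*b*(-7*b + 3*r + 1)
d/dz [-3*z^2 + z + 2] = 1 - 6*z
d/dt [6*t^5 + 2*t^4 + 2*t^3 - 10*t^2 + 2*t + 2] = 30*t^4 + 8*t^3 + 6*t^2 - 20*t + 2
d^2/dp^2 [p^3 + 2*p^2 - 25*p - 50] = 6*p + 4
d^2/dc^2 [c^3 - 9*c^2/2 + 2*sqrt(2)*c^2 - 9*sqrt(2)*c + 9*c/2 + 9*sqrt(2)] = 6*c - 9 + 4*sqrt(2)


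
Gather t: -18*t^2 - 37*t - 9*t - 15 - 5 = -18*t^2 - 46*t - 20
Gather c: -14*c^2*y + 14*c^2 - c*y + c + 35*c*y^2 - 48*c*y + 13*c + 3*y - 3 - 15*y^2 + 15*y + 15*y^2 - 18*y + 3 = c^2*(14 - 14*y) + c*(35*y^2 - 49*y + 14)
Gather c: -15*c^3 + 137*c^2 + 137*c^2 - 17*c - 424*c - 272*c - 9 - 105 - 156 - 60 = -15*c^3 + 274*c^2 - 713*c - 330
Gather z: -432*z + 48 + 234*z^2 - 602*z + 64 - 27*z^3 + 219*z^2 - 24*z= -27*z^3 + 453*z^2 - 1058*z + 112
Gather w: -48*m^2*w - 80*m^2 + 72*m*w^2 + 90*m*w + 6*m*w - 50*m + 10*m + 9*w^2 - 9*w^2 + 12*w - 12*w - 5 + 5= -80*m^2 + 72*m*w^2 - 40*m + w*(-48*m^2 + 96*m)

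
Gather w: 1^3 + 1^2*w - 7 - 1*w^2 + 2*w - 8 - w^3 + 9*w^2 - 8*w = -w^3 + 8*w^2 - 5*w - 14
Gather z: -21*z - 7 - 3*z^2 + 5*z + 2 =-3*z^2 - 16*z - 5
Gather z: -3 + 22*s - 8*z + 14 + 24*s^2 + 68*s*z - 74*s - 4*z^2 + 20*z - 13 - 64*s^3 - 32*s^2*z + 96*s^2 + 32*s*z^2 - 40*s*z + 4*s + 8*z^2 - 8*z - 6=-64*s^3 + 120*s^2 - 48*s + z^2*(32*s + 4) + z*(-32*s^2 + 28*s + 4) - 8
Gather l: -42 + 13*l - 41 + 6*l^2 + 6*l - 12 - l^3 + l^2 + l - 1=-l^3 + 7*l^2 + 20*l - 96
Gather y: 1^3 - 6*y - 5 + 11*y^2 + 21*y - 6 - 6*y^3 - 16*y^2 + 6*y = -6*y^3 - 5*y^2 + 21*y - 10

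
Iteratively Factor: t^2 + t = (t)*(t + 1)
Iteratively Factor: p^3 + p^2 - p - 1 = (p + 1)*(p^2 - 1) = (p - 1)*(p + 1)*(p + 1)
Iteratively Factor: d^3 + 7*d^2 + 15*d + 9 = (d + 3)*(d^2 + 4*d + 3) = (d + 3)^2*(d + 1)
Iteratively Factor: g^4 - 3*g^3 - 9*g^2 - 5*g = (g)*(g^3 - 3*g^2 - 9*g - 5) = g*(g - 5)*(g^2 + 2*g + 1) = g*(g - 5)*(g + 1)*(g + 1)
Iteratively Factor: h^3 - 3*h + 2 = (h - 1)*(h^2 + h - 2) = (h - 1)^2*(h + 2)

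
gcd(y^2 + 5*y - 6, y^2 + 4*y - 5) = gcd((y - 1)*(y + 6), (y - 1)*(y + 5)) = y - 1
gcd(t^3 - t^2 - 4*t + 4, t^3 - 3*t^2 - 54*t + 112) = t - 2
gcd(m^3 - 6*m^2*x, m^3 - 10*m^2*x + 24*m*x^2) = -m^2 + 6*m*x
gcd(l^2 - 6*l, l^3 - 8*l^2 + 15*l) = l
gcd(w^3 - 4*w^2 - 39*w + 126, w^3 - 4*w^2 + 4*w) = 1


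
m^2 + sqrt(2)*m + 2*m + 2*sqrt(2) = (m + 2)*(m + sqrt(2))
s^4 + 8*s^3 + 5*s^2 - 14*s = s*(s - 1)*(s + 2)*(s + 7)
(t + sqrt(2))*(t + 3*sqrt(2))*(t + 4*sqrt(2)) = t^3 + 8*sqrt(2)*t^2 + 38*t + 24*sqrt(2)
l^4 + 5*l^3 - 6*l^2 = l^2*(l - 1)*(l + 6)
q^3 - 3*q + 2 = (q - 1)^2*(q + 2)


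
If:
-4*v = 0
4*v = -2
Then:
No Solution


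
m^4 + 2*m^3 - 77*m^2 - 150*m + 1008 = (m - 8)*(m - 3)*(m + 6)*(m + 7)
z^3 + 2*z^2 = z^2*(z + 2)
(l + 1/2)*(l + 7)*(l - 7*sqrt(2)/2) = l^3 - 7*sqrt(2)*l^2/2 + 15*l^2/2 - 105*sqrt(2)*l/4 + 7*l/2 - 49*sqrt(2)/4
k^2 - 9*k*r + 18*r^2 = (k - 6*r)*(k - 3*r)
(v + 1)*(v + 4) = v^2 + 5*v + 4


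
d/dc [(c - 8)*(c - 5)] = 2*c - 13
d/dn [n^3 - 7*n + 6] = 3*n^2 - 7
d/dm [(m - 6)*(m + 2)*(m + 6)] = 3*m^2 + 4*m - 36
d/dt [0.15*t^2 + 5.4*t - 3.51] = 0.3*t + 5.4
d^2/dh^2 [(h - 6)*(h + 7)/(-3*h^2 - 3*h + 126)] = 0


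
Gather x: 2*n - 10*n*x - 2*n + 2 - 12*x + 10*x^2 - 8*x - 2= 10*x^2 + x*(-10*n - 20)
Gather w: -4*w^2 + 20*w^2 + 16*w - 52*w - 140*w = 16*w^2 - 176*w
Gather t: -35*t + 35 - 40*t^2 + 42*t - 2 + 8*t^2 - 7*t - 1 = 32 - 32*t^2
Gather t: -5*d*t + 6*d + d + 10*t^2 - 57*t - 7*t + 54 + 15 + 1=7*d + 10*t^2 + t*(-5*d - 64) + 70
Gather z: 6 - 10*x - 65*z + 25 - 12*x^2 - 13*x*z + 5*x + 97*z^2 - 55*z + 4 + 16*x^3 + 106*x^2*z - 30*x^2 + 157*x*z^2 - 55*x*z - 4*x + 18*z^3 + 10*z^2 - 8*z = 16*x^3 - 42*x^2 - 9*x + 18*z^3 + z^2*(157*x + 107) + z*(106*x^2 - 68*x - 128) + 35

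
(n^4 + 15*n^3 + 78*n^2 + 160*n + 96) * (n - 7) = n^5 + 8*n^4 - 27*n^3 - 386*n^2 - 1024*n - 672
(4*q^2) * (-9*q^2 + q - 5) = -36*q^4 + 4*q^3 - 20*q^2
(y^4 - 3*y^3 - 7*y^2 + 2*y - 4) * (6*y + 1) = 6*y^5 - 17*y^4 - 45*y^3 + 5*y^2 - 22*y - 4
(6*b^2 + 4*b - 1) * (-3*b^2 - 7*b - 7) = -18*b^4 - 54*b^3 - 67*b^2 - 21*b + 7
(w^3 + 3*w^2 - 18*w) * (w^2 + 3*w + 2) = w^5 + 6*w^4 - 7*w^3 - 48*w^2 - 36*w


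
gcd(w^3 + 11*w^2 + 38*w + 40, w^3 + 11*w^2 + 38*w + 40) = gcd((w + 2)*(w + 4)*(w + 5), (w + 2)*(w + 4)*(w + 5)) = w^3 + 11*w^2 + 38*w + 40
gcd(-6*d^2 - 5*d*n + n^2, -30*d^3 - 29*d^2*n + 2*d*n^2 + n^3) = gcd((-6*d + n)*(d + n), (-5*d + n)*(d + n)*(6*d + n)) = d + n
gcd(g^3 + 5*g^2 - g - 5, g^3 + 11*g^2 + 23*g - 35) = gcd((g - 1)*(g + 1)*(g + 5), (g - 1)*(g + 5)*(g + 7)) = g^2 + 4*g - 5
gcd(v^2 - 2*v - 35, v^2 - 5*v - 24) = 1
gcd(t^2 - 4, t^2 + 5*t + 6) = t + 2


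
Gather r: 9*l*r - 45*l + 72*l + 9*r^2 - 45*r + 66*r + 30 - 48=27*l + 9*r^2 + r*(9*l + 21) - 18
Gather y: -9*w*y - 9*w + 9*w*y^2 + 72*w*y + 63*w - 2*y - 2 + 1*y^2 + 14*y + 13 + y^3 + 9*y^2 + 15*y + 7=54*w + y^3 + y^2*(9*w + 10) + y*(63*w + 27) + 18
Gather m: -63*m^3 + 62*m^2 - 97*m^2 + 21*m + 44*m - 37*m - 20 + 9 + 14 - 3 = -63*m^3 - 35*m^2 + 28*m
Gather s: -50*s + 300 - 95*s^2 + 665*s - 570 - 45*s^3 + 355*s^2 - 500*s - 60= -45*s^3 + 260*s^2 + 115*s - 330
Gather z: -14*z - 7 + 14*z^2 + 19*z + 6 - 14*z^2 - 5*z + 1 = 0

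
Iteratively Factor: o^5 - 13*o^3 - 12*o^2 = (o + 3)*(o^4 - 3*o^3 - 4*o^2) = o*(o + 3)*(o^3 - 3*o^2 - 4*o) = o*(o - 4)*(o + 3)*(o^2 + o) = o^2*(o - 4)*(o + 3)*(o + 1)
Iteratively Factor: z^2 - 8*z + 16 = (z - 4)*(z - 4)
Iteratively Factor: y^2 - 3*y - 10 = (y + 2)*(y - 5)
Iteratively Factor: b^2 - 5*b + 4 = (b - 1)*(b - 4)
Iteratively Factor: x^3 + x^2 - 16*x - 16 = (x - 4)*(x^2 + 5*x + 4) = (x - 4)*(x + 4)*(x + 1)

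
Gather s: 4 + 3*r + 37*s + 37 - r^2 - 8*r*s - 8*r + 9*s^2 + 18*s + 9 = -r^2 - 5*r + 9*s^2 + s*(55 - 8*r) + 50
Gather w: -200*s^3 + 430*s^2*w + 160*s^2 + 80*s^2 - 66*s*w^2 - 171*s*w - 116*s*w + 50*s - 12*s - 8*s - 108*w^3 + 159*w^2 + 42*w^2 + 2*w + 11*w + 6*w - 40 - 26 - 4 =-200*s^3 + 240*s^2 + 30*s - 108*w^3 + w^2*(201 - 66*s) + w*(430*s^2 - 287*s + 19) - 70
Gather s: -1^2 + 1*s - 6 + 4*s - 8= 5*s - 15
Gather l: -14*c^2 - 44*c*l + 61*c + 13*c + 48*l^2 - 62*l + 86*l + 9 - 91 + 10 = -14*c^2 + 74*c + 48*l^2 + l*(24 - 44*c) - 72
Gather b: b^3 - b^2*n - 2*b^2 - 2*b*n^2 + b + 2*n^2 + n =b^3 + b^2*(-n - 2) + b*(1 - 2*n^2) + 2*n^2 + n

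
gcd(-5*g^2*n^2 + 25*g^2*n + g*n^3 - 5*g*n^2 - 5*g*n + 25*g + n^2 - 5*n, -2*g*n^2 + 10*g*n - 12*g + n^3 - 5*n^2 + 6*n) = 1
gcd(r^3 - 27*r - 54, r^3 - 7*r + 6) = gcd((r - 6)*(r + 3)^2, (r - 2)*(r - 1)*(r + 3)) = r + 3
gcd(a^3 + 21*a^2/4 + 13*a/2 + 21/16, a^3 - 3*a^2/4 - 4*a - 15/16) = a^2 + 7*a/4 + 3/8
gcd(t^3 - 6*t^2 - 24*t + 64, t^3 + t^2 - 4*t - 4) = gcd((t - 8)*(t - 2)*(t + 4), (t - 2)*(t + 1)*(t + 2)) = t - 2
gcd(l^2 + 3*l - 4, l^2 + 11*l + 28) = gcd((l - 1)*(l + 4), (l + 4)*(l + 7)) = l + 4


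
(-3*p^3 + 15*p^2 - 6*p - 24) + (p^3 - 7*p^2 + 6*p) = -2*p^3 + 8*p^2 - 24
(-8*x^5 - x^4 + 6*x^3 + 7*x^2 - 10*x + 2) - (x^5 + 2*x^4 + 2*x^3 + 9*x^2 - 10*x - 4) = -9*x^5 - 3*x^4 + 4*x^3 - 2*x^2 + 6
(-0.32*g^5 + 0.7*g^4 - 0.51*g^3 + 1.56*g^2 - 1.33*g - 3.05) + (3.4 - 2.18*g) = -0.32*g^5 + 0.7*g^4 - 0.51*g^3 + 1.56*g^2 - 3.51*g + 0.35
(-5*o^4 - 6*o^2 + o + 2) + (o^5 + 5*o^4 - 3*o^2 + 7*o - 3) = o^5 - 9*o^2 + 8*o - 1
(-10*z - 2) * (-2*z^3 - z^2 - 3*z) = 20*z^4 + 14*z^3 + 32*z^2 + 6*z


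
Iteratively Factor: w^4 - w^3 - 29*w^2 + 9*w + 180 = (w + 4)*(w^3 - 5*w^2 - 9*w + 45) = (w - 5)*(w + 4)*(w^2 - 9) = (w - 5)*(w + 3)*(w + 4)*(w - 3)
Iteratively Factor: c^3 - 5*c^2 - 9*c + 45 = (c - 5)*(c^2 - 9) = (c - 5)*(c - 3)*(c + 3)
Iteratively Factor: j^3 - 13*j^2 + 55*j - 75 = (j - 5)*(j^2 - 8*j + 15) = (j - 5)^2*(j - 3)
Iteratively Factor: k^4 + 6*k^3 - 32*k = (k + 4)*(k^3 + 2*k^2 - 8*k) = (k - 2)*(k + 4)*(k^2 + 4*k) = k*(k - 2)*(k + 4)*(k + 4)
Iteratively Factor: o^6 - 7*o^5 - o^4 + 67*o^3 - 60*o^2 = (o - 4)*(o^5 - 3*o^4 - 13*o^3 + 15*o^2) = (o - 5)*(o - 4)*(o^4 + 2*o^3 - 3*o^2) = o*(o - 5)*(o - 4)*(o^3 + 2*o^2 - 3*o) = o^2*(o - 5)*(o - 4)*(o^2 + 2*o - 3) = o^2*(o - 5)*(o - 4)*(o + 3)*(o - 1)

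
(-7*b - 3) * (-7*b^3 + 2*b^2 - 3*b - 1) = 49*b^4 + 7*b^3 + 15*b^2 + 16*b + 3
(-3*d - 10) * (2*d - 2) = -6*d^2 - 14*d + 20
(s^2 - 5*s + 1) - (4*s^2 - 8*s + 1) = -3*s^2 + 3*s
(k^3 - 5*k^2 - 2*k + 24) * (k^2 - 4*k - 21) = k^5 - 9*k^4 - 3*k^3 + 137*k^2 - 54*k - 504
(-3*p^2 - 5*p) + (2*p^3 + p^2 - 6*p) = 2*p^3 - 2*p^2 - 11*p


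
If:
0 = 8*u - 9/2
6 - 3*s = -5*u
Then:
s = 47/16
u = 9/16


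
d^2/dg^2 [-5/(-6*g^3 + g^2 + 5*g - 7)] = 10*((1 - 18*g)*(6*g^3 - g^2 - 5*g + 7) + (-18*g^2 + 2*g + 5)^2)/(6*g^3 - g^2 - 5*g + 7)^3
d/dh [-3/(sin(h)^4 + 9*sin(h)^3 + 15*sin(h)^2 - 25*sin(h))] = 3*(4*cos(h) + 7/tan(h) - 5*cos(h)/sin(h)^2)/((sin(h) - 1)^2*(sin(h) + 5)^3)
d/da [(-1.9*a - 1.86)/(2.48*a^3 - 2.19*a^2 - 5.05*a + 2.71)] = (9.424*a^3 + 9.6774*a^2 - 8.1468*a - 14.542)/(6.1504*a^6 - 10.8624*a^5 - 20.2519*a^4 + 35.5606*a^3 + 13.6327*a^2 - 27.371*a + 7.3441)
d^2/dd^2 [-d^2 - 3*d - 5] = -2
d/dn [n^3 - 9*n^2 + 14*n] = 3*n^2 - 18*n + 14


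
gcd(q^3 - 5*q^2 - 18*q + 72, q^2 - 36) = q - 6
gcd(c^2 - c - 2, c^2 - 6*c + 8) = c - 2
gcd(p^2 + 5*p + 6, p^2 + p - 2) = p + 2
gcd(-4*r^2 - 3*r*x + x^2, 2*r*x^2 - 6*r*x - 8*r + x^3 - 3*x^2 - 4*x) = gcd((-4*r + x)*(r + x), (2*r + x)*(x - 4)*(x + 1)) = 1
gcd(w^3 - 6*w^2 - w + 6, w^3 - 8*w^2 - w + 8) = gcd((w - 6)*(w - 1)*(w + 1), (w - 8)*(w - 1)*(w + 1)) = w^2 - 1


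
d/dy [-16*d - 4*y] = -4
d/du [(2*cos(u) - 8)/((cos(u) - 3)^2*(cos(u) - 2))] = 4*(cos(u)^2 - 7*cos(u) + 11)*sin(u)/((cos(u) - 3)^3*(cos(u) - 2)^2)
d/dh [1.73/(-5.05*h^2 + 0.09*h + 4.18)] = (17.473*h - 0.1557)/(-5.05*h^2 + 0.09*h + 4.18)^2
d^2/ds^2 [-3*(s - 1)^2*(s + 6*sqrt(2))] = -18*s - 36*sqrt(2) + 12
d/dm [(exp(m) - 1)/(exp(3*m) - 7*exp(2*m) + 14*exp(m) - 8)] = 2*(3 - exp(m))*exp(m)/(exp(4*m) - 12*exp(3*m) + 52*exp(2*m) - 96*exp(m) + 64)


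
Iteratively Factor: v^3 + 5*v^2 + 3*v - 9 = (v + 3)*(v^2 + 2*v - 3) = (v - 1)*(v + 3)*(v + 3)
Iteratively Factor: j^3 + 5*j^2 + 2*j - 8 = (j - 1)*(j^2 + 6*j + 8) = (j - 1)*(j + 4)*(j + 2)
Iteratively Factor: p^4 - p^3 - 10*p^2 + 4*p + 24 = (p - 3)*(p^3 + 2*p^2 - 4*p - 8) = (p - 3)*(p + 2)*(p^2 - 4) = (p - 3)*(p - 2)*(p + 2)*(p + 2)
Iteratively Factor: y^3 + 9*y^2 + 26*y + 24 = (y + 3)*(y^2 + 6*y + 8) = (y + 3)*(y + 4)*(y + 2)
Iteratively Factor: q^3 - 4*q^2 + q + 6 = (q - 3)*(q^2 - q - 2) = (q - 3)*(q + 1)*(q - 2)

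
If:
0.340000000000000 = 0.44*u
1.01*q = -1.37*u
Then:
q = -1.05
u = 0.77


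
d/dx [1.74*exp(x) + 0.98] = 1.74*exp(x)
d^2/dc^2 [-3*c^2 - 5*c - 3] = -6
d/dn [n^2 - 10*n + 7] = 2*n - 10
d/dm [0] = 0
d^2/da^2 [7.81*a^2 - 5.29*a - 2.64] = 15.6200000000000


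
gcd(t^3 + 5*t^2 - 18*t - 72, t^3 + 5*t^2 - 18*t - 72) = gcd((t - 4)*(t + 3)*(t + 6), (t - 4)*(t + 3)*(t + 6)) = t^3 + 5*t^2 - 18*t - 72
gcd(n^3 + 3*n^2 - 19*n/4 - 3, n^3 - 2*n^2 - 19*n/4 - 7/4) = n + 1/2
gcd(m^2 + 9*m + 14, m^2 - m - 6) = m + 2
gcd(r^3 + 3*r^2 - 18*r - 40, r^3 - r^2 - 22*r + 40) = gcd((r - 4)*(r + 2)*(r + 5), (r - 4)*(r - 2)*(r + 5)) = r^2 + r - 20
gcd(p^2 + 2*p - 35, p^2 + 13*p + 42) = p + 7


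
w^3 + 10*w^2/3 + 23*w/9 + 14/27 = (w + 1/3)*(w + 2/3)*(w + 7/3)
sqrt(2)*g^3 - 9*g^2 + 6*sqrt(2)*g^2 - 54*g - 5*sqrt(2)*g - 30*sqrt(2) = (g + 6)*(g - 5*sqrt(2))*(sqrt(2)*g + 1)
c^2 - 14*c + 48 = (c - 8)*(c - 6)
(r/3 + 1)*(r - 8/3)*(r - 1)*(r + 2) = r^4/3 + 4*r^3/9 - 29*r^2/9 - 26*r/9 + 16/3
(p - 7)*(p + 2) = p^2 - 5*p - 14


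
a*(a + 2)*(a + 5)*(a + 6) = a^4 + 13*a^3 + 52*a^2 + 60*a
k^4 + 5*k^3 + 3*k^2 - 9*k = k*(k - 1)*(k + 3)^2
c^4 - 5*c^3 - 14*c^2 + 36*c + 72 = (c - 6)*(c - 3)*(c + 2)^2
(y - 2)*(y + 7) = y^2 + 5*y - 14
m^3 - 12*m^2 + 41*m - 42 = (m - 7)*(m - 3)*(m - 2)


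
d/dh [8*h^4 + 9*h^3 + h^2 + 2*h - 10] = 32*h^3 + 27*h^2 + 2*h + 2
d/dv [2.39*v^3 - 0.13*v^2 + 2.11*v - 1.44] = 7.17*v^2 - 0.26*v + 2.11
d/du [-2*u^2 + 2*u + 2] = 2 - 4*u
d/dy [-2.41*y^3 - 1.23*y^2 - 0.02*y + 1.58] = -7.23*y^2 - 2.46*y - 0.02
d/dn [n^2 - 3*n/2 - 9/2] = 2*n - 3/2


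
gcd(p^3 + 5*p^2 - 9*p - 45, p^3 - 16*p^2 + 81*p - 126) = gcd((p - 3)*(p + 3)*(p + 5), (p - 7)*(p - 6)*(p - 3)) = p - 3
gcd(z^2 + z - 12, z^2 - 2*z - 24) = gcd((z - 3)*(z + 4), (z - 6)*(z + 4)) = z + 4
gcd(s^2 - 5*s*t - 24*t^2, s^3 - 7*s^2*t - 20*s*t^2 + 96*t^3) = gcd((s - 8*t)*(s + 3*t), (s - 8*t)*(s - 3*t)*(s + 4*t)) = s - 8*t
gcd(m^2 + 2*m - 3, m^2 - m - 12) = m + 3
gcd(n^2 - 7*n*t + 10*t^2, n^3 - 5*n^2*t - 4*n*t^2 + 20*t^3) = n^2 - 7*n*t + 10*t^2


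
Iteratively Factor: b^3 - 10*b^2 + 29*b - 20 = (b - 1)*(b^2 - 9*b + 20) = (b - 5)*(b - 1)*(b - 4)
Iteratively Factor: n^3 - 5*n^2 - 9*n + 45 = (n + 3)*(n^2 - 8*n + 15) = (n - 5)*(n + 3)*(n - 3)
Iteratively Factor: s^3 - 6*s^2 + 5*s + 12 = (s - 4)*(s^2 - 2*s - 3) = (s - 4)*(s + 1)*(s - 3)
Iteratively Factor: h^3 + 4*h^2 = (h + 4)*(h^2) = h*(h + 4)*(h)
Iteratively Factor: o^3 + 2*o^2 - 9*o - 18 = (o - 3)*(o^2 + 5*o + 6) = (o - 3)*(o + 2)*(o + 3)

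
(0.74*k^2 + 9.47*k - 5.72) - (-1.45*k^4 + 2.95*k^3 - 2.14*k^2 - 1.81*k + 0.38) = 1.45*k^4 - 2.95*k^3 + 2.88*k^2 + 11.28*k - 6.1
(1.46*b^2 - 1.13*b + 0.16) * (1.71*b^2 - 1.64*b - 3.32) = 2.4966*b^4 - 4.3267*b^3 - 2.7204*b^2 + 3.4892*b - 0.5312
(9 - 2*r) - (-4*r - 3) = 2*r + 12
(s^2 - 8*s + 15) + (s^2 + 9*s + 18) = 2*s^2 + s + 33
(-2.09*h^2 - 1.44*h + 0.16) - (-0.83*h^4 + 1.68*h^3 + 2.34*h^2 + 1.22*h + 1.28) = 0.83*h^4 - 1.68*h^3 - 4.43*h^2 - 2.66*h - 1.12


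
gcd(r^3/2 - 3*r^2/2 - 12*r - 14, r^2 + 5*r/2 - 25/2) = 1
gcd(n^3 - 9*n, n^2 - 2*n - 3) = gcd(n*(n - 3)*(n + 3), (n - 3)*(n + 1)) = n - 3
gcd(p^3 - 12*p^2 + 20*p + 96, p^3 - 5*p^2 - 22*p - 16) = p^2 - 6*p - 16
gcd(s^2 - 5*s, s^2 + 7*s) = s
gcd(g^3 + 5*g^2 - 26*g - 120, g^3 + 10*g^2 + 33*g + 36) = g + 4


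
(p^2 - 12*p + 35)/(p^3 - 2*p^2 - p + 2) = (p^2 - 12*p + 35)/(p^3 - 2*p^2 - p + 2)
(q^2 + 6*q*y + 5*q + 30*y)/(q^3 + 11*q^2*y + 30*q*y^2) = (q + 5)/(q*(q + 5*y))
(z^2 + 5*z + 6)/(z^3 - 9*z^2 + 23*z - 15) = (z^2 + 5*z + 6)/(z^3 - 9*z^2 + 23*z - 15)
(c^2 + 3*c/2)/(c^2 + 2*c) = (c + 3/2)/(c + 2)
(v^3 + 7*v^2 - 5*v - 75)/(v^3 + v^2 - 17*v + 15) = (v + 5)/(v - 1)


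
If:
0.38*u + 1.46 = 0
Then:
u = -3.84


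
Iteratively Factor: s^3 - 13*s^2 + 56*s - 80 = (s - 4)*(s^2 - 9*s + 20) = (s - 4)^2*(s - 5)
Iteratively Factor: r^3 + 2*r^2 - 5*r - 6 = (r - 2)*(r^2 + 4*r + 3) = (r - 2)*(r + 3)*(r + 1)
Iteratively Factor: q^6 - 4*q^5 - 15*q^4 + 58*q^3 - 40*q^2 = (q)*(q^5 - 4*q^4 - 15*q^3 + 58*q^2 - 40*q) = q*(q + 4)*(q^4 - 8*q^3 + 17*q^2 - 10*q) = q*(q - 2)*(q + 4)*(q^3 - 6*q^2 + 5*q) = q*(q - 5)*(q - 2)*(q + 4)*(q^2 - q) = q*(q - 5)*(q - 2)*(q - 1)*(q + 4)*(q)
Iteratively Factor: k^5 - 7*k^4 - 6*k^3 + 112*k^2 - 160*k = (k)*(k^4 - 7*k^3 - 6*k^2 + 112*k - 160) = k*(k + 4)*(k^3 - 11*k^2 + 38*k - 40) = k*(k - 2)*(k + 4)*(k^2 - 9*k + 20) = k*(k - 5)*(k - 2)*(k + 4)*(k - 4)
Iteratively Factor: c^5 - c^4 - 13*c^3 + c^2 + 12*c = (c + 3)*(c^4 - 4*c^3 - c^2 + 4*c) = c*(c + 3)*(c^3 - 4*c^2 - c + 4) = c*(c - 1)*(c + 3)*(c^2 - 3*c - 4) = c*(c - 4)*(c - 1)*(c + 3)*(c + 1)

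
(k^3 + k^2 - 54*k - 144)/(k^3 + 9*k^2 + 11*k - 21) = (k^2 - 2*k - 48)/(k^2 + 6*k - 7)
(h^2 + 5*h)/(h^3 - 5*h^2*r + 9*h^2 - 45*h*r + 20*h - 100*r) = h/(h^2 - 5*h*r + 4*h - 20*r)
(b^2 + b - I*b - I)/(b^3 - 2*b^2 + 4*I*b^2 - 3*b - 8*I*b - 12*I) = (b - I)/(b^2 + b*(-3 + 4*I) - 12*I)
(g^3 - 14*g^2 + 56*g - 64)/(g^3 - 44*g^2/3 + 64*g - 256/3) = 3*(g - 2)/(3*g - 8)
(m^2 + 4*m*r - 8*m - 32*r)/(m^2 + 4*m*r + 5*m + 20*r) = (m - 8)/(m + 5)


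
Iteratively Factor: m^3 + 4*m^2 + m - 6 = (m + 2)*(m^2 + 2*m - 3) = (m - 1)*(m + 2)*(m + 3)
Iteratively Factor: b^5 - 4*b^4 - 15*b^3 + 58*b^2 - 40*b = (b - 1)*(b^4 - 3*b^3 - 18*b^2 + 40*b) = (b - 5)*(b - 1)*(b^3 + 2*b^2 - 8*b) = (b - 5)*(b - 2)*(b - 1)*(b^2 + 4*b) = (b - 5)*(b - 2)*(b - 1)*(b + 4)*(b)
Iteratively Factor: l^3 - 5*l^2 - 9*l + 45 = (l + 3)*(l^2 - 8*l + 15) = (l - 3)*(l + 3)*(l - 5)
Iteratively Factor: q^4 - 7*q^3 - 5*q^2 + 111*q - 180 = (q - 3)*(q^3 - 4*q^2 - 17*q + 60) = (q - 3)*(q + 4)*(q^2 - 8*q + 15) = (q - 5)*(q - 3)*(q + 4)*(q - 3)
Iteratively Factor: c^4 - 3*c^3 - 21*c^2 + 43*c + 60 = (c - 3)*(c^3 - 21*c - 20) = (c - 3)*(c + 1)*(c^2 - c - 20) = (c - 3)*(c + 1)*(c + 4)*(c - 5)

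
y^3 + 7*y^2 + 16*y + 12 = (y + 2)^2*(y + 3)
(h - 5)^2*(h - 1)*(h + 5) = h^4 - 6*h^3 - 20*h^2 + 150*h - 125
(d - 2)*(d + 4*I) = d^2 - 2*d + 4*I*d - 8*I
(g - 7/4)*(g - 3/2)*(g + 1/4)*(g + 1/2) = g^4 - 5*g^3/2 + 5*g^2/16 + 25*g/16 + 21/64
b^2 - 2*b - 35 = (b - 7)*(b + 5)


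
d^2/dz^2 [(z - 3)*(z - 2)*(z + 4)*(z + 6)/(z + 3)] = 2*(3*z^4 + 29*z^3 + 99*z^2 + 135*z + 144)/(z^3 + 9*z^2 + 27*z + 27)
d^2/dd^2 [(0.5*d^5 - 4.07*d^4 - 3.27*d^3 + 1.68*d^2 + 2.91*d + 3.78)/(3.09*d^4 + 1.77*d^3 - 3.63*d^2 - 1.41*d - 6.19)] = (-3.57487199999969*d^9 - 183.871566*d^8 + 102.493746*d^7 - 882.264516*d^6 - 1161.535698*d^5 - 757.091556*d^4 + 939.189880000001*d^3 - 776.64543*d^2 - 779.510916*d - 76.895178)/(29.503629*d^12 + 50.700411*d^11 - 74.936826*d^10 - 153.964584*d^9 - 135.545913*d^8 - 51.519348*d^7 + 383.364171*d^6 + 355.262004*d^5 + 181.535103*d^4 + 10.5616080000001*d^3 - 454.181346*d^2 - 162.077103*d - 237.176659)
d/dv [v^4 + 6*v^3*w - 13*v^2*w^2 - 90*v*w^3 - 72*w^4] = 4*v^3 + 18*v^2*w - 26*v*w^2 - 90*w^3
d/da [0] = 0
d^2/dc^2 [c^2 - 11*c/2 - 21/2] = 2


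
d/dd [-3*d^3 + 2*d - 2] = 2 - 9*d^2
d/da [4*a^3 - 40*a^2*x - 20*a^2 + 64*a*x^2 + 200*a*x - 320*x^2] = 12*a^2 - 80*a*x - 40*a + 64*x^2 + 200*x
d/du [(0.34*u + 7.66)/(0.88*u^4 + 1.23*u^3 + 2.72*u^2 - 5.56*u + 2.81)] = (-0.8976*u^4 - 27.7996*u^3 - 29.1902*u^2 - 41.6704*u + 43.545)/(0.7744*u^8 + 2.1648*u^7 + 6.3001*u^6 - 3.0944*u^5 - 1.3336*u^4 - 23.3338*u^3 + 46.2*u^2 - 31.2472*u + 7.8961)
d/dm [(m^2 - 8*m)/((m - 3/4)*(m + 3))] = 4*(41*m^2 - 18*m + 72)/(16*m^4 + 72*m^3 + 9*m^2 - 162*m + 81)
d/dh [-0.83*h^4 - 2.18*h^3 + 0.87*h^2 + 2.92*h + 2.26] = -3.32*h^3 - 6.54*h^2 + 1.74*h + 2.92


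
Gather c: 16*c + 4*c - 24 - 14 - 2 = 20*c - 40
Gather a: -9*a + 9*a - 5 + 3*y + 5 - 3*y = 0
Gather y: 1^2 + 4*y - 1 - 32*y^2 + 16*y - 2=-32*y^2 + 20*y - 2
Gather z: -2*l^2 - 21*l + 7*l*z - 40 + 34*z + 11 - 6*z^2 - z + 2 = -2*l^2 - 21*l - 6*z^2 + z*(7*l + 33) - 27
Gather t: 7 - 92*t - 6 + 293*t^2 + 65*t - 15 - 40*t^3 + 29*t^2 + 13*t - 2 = -40*t^3 + 322*t^2 - 14*t - 16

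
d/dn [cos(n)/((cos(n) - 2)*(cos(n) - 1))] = (cos(n)^2 - 2)*sin(n)/((cos(n) - 2)^2*(cos(n) - 1)^2)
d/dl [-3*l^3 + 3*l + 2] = 3 - 9*l^2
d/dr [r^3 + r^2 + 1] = r*(3*r + 2)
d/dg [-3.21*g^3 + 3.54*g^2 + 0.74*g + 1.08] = -9.63*g^2 + 7.08*g + 0.74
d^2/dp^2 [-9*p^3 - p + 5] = -54*p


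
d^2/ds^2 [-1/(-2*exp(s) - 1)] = (4*exp(s) - 2)*exp(s)/(2*exp(s) + 1)^3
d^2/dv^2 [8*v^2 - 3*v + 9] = 16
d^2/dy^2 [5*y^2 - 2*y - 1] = 10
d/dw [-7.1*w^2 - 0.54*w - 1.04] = -14.2*w - 0.54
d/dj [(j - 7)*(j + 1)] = 2*j - 6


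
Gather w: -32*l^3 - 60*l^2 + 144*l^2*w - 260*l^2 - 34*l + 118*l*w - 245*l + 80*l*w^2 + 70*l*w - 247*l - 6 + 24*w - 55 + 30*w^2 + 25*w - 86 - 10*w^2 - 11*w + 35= -32*l^3 - 320*l^2 - 526*l + w^2*(80*l + 20) + w*(144*l^2 + 188*l + 38) - 112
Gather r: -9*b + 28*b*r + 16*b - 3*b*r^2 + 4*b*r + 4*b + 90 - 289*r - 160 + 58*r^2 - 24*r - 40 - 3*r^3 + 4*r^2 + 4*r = 11*b - 3*r^3 + r^2*(62 - 3*b) + r*(32*b - 309) - 110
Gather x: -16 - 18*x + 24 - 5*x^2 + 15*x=-5*x^2 - 3*x + 8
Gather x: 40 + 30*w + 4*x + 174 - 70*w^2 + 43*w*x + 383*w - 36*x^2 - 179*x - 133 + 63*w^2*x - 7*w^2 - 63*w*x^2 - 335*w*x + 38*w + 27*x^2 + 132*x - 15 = -77*w^2 + 451*w + x^2*(-63*w - 9) + x*(63*w^2 - 292*w - 43) + 66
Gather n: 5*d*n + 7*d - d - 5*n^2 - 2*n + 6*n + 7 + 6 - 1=6*d - 5*n^2 + n*(5*d + 4) + 12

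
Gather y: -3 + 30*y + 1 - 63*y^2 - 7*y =-63*y^2 + 23*y - 2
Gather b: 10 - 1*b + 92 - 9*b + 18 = 120 - 10*b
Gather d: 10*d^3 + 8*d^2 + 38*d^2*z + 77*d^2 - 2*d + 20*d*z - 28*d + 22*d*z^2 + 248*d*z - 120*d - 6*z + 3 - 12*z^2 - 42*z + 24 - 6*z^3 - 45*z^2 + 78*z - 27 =10*d^3 + d^2*(38*z + 85) + d*(22*z^2 + 268*z - 150) - 6*z^3 - 57*z^2 + 30*z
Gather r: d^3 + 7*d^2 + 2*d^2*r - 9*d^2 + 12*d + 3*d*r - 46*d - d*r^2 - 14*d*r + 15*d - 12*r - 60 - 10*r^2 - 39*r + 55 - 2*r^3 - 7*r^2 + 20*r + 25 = d^3 - 2*d^2 - 19*d - 2*r^3 + r^2*(-d - 17) + r*(2*d^2 - 11*d - 31) + 20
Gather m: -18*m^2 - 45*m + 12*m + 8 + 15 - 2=-18*m^2 - 33*m + 21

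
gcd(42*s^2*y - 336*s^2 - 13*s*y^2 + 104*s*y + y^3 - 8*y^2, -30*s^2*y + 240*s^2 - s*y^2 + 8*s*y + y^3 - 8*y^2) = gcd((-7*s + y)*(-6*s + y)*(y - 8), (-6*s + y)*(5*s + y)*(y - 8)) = -6*s*y + 48*s + y^2 - 8*y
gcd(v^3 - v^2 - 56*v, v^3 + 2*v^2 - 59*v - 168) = v^2 - v - 56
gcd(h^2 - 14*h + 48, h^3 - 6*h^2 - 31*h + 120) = h - 8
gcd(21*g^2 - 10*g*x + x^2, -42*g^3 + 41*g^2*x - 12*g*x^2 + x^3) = 21*g^2 - 10*g*x + x^2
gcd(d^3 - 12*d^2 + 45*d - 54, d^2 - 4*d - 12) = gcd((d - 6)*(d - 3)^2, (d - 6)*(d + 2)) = d - 6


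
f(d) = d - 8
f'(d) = 1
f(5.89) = -2.11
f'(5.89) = 1.00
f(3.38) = -4.62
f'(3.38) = 1.00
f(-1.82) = -9.82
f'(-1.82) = 1.00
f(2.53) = -5.47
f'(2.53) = 1.00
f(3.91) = -4.09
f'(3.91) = 1.00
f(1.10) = -6.90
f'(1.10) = 1.00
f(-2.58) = -10.58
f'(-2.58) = 1.00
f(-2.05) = -10.05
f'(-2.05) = 1.00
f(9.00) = 1.00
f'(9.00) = 1.00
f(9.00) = 1.00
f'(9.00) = 1.00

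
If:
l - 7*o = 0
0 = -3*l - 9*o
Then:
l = 0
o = 0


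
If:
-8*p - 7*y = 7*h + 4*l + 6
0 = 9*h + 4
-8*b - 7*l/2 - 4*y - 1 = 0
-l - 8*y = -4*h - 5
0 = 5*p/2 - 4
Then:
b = 34103/18000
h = -4/9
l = -2221/375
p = 8/5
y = 1286/1125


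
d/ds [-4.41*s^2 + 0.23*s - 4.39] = 0.23 - 8.82*s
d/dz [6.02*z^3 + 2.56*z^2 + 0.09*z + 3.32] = 18.06*z^2 + 5.12*z + 0.09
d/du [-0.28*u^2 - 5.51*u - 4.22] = -0.56*u - 5.51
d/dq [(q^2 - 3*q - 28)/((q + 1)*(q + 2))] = 6*(q^2 + 10*q + 13)/(q^4 + 6*q^3 + 13*q^2 + 12*q + 4)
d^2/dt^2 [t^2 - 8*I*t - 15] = 2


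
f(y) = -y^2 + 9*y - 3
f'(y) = 9 - 2*y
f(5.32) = 16.58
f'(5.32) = -1.64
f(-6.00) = -93.00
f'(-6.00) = 21.00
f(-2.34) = -29.54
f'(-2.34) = 13.68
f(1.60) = 8.84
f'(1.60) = 5.80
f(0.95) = 4.65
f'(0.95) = 7.10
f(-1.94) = -24.22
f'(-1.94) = 12.88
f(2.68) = 13.94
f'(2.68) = 3.64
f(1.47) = 8.07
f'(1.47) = 6.06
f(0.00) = -3.00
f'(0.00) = 9.00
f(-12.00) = -255.00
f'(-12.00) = 33.00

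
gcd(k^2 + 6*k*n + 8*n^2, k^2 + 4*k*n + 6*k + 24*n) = k + 4*n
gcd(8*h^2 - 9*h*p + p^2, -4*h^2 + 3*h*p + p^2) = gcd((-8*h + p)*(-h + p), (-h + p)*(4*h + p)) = -h + p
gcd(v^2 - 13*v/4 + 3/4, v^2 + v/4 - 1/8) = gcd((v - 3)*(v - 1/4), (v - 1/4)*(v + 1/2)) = v - 1/4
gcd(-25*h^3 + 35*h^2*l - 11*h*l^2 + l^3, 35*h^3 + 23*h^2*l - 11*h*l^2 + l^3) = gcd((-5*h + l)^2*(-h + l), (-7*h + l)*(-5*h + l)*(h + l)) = 5*h - l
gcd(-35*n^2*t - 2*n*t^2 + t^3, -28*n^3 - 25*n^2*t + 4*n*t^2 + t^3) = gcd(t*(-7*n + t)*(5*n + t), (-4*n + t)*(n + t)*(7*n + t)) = 1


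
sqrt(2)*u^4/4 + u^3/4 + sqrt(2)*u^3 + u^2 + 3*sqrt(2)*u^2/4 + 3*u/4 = u*(u/2 + 1/2)*(u + 3)*(sqrt(2)*u/2 + 1/2)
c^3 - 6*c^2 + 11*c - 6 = (c - 3)*(c - 2)*(c - 1)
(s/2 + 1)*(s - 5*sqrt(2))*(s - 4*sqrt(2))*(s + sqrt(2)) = s^4/2 - 4*sqrt(2)*s^3 + s^3 - 8*sqrt(2)*s^2 + 11*s^2 + 22*s + 20*sqrt(2)*s + 40*sqrt(2)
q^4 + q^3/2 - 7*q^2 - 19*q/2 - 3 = (q - 3)*(q + 1/2)*(q + 1)*(q + 2)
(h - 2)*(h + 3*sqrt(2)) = h^2 - 2*h + 3*sqrt(2)*h - 6*sqrt(2)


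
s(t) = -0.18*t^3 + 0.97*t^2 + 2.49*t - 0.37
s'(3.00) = 3.45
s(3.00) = 10.97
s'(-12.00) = -98.55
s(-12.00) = 420.47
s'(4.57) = 0.08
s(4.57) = 14.09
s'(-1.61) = -2.03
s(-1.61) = -1.11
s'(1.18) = 4.03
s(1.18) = 3.62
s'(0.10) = 2.68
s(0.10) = -0.11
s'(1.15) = 4.01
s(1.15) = 3.50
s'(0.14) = 2.75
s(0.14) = -0.00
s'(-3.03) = -8.35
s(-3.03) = 6.00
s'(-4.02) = -14.04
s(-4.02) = 16.99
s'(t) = -0.54*t^2 + 1.94*t + 2.49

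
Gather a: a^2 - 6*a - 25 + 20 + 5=a^2 - 6*a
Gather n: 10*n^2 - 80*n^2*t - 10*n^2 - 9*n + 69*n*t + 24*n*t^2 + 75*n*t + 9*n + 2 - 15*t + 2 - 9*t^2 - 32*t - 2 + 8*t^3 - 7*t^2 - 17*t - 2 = -80*n^2*t + n*(24*t^2 + 144*t) + 8*t^3 - 16*t^2 - 64*t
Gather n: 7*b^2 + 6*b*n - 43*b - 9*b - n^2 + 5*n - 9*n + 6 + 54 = 7*b^2 - 52*b - n^2 + n*(6*b - 4) + 60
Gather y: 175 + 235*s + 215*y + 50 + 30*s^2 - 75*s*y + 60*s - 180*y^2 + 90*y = 30*s^2 + 295*s - 180*y^2 + y*(305 - 75*s) + 225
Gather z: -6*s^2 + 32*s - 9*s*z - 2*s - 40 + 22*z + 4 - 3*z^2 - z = -6*s^2 + 30*s - 3*z^2 + z*(21 - 9*s) - 36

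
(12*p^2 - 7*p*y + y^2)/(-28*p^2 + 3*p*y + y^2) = (-3*p + y)/(7*p + y)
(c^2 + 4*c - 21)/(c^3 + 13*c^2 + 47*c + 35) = (c - 3)/(c^2 + 6*c + 5)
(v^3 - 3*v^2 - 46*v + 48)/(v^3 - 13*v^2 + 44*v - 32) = (v + 6)/(v - 4)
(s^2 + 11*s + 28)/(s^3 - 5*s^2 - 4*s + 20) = (s^2 + 11*s + 28)/(s^3 - 5*s^2 - 4*s + 20)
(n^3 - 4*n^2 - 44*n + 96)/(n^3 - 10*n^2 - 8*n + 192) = (n^2 + 4*n - 12)/(n^2 - 2*n - 24)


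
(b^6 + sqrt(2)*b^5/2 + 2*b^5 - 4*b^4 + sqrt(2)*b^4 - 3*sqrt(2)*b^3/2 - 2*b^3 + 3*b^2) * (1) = b^6 + sqrt(2)*b^5/2 + 2*b^5 - 4*b^4 + sqrt(2)*b^4 - 3*sqrt(2)*b^3/2 - 2*b^3 + 3*b^2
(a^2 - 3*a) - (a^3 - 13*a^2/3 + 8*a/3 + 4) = -a^3 + 16*a^2/3 - 17*a/3 - 4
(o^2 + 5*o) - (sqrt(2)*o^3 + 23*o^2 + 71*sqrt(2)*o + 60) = -sqrt(2)*o^3 - 22*o^2 - 71*sqrt(2)*o + 5*o - 60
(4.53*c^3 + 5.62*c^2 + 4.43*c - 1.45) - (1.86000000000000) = 4.53*c^3 + 5.62*c^2 + 4.43*c - 3.31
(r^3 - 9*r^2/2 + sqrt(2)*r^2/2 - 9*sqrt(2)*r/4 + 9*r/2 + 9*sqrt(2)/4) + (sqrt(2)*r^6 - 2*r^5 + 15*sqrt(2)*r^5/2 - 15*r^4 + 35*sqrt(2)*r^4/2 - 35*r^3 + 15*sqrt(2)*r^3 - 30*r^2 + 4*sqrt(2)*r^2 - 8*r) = sqrt(2)*r^6 - 2*r^5 + 15*sqrt(2)*r^5/2 - 15*r^4 + 35*sqrt(2)*r^4/2 - 34*r^3 + 15*sqrt(2)*r^3 - 69*r^2/2 + 9*sqrt(2)*r^2/2 - 7*r/2 - 9*sqrt(2)*r/4 + 9*sqrt(2)/4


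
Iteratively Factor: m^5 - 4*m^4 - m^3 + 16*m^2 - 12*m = (m + 2)*(m^4 - 6*m^3 + 11*m^2 - 6*m) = (m - 1)*(m + 2)*(m^3 - 5*m^2 + 6*m) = (m - 3)*(m - 1)*(m + 2)*(m^2 - 2*m) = (m - 3)*(m - 2)*(m - 1)*(m + 2)*(m)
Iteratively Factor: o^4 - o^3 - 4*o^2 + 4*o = (o - 2)*(o^3 + o^2 - 2*o) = (o - 2)*(o + 2)*(o^2 - o) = (o - 2)*(o - 1)*(o + 2)*(o)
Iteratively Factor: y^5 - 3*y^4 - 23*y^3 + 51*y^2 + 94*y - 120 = (y - 3)*(y^4 - 23*y^2 - 18*y + 40) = (y - 3)*(y - 1)*(y^3 + y^2 - 22*y - 40) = (y - 3)*(y - 1)*(y + 2)*(y^2 - y - 20) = (y - 5)*(y - 3)*(y - 1)*(y + 2)*(y + 4)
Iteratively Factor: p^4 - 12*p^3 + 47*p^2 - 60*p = (p - 5)*(p^3 - 7*p^2 + 12*p) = (p - 5)*(p - 3)*(p^2 - 4*p) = p*(p - 5)*(p - 3)*(p - 4)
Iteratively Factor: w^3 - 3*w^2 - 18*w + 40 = (w - 5)*(w^2 + 2*w - 8) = (w - 5)*(w - 2)*(w + 4)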